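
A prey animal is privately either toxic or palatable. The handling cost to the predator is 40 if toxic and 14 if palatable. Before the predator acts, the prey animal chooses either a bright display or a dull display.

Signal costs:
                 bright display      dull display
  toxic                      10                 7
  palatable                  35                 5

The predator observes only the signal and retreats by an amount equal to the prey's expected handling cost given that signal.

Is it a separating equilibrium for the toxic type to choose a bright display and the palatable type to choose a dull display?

Yes

If types separate, bright display earns payment 40 and dull display earns 14.
Toxic: bright display gives 40 − 10 = 30; dull display gives 14 − 7 = 7. No deviation. ✓
Palatable: dull display gives 14 − 5 = 9; bright display gives 40 − 35 = 5. No deviation. ✓
Neither type gains from mimicking the other.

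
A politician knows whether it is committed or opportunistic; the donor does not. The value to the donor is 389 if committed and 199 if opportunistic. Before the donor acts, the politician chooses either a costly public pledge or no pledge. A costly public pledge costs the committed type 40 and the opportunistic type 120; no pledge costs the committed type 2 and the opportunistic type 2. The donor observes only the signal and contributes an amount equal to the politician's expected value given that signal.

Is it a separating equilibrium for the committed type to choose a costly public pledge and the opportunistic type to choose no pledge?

No

If types separate, pledge earns payment 389 and no pledge earns 199.
Committed: pledge gives 389 − 40 = 349; no pledge gives 199 − 2 = 197. No deviation. ✓
Opportunistic: no pledge gives 199 − 2 = 197; pledge gives 389 − 120 = 269. Would deviate. ✗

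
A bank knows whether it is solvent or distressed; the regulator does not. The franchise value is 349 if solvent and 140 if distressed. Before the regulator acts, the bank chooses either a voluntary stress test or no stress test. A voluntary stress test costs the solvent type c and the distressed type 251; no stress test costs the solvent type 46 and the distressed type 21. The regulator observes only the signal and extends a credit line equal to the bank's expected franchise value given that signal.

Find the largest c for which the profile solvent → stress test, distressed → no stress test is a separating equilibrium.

Under separation: stress test → solvent (pays 349); no stress test → distressed (pays 140).
Distressed: 140 − 21 = 119 ≥ 349 − 251 = 98. Holds regardless of c. ✓
Solvent: 349 − c ≥ 140 − 46, so c ≤ 349 − 94 = 255.

255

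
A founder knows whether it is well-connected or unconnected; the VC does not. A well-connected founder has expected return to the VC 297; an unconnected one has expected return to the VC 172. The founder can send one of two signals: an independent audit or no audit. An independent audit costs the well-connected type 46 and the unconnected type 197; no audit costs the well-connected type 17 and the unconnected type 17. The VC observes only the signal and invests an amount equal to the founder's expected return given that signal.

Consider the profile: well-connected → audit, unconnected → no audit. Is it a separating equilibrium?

Yes

If types separate, audit earns payment 297 and no audit earns 172.
Well-connected: audit gives 297 − 46 = 251; no audit gives 172 − 17 = 155. No deviation. ✓
Unconnected: no audit gives 172 − 17 = 155; audit gives 297 − 197 = 100. No deviation. ✓
Neither type gains from mimicking the other.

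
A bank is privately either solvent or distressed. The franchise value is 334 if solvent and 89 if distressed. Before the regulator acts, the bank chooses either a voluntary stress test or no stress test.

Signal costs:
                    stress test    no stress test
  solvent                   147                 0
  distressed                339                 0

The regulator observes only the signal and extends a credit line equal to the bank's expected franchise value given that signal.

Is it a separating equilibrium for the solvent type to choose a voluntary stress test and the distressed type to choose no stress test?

If types separate, stress test earns payment 334 and no stress test earns 89.
Solvent: stress test gives 334 − 147 = 187; no stress test gives 89 − 0 = 89. No deviation. ✓
Distressed: no stress test gives 89 − 0 = 89; stress test gives 334 − 339 = -5. No deviation. ✓
Neither type gains from mimicking the other.

Yes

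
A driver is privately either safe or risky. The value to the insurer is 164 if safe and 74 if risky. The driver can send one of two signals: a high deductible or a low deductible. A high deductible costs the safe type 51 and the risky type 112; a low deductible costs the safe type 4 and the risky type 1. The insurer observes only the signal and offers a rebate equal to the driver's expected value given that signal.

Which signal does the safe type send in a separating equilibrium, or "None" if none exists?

Try safe → high deductible, risky → low deductible:
  If types separate, high deductible earns payment 164 and low deductible earns 74.
  Safe: high deductible gives 164 − 51 = 113; low deductible gives 74 − 4 = 70. No deviation. ✓
  Risky: low deductible gives 74 − 1 = 73; high deductible gives 164 − 112 = 52. No deviation. ✓
Both hold — the safe type sends high deductible.

high deductible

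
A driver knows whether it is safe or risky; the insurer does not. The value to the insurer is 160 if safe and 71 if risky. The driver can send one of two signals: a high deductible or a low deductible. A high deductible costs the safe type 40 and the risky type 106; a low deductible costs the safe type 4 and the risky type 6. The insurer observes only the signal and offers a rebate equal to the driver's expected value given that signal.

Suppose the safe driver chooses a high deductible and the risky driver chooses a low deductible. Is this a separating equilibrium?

Yes

If types separate, high deductible earns payment 160 and low deductible earns 71.
Safe: high deductible gives 160 − 40 = 120; low deductible gives 71 − 4 = 67. No deviation. ✓
Risky: low deductible gives 71 − 6 = 65; high deductible gives 160 − 106 = 54. No deviation. ✓
Both incentive constraints hold.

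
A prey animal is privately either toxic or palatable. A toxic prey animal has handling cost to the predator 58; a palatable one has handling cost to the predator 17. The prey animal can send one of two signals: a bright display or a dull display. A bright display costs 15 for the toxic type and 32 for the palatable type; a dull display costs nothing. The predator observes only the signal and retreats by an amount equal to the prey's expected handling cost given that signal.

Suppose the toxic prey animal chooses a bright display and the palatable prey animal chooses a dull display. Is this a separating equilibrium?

If types separate, bright display earns payment 58 and dull display earns 17.
Toxic: bright display gives 58 − 15 = 43; dull display gives 17 − 0 = 17. No deviation. ✓
Palatable: dull display gives 17 − 0 = 17; bright display gives 58 − 32 = 26. Would deviate. ✗

No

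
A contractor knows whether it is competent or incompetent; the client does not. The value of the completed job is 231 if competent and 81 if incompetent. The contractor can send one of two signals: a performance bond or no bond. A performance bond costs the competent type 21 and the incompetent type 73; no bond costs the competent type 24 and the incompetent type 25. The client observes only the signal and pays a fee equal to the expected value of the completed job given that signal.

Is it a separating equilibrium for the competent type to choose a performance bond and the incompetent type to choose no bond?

If types separate, bond earns payment 231 and no bond earns 81.
Competent: bond gives 231 − 21 = 210; no bond gives 81 − 24 = 57. No deviation. ✓
Incompetent: no bond gives 81 − 25 = 56; bond gives 231 − 73 = 158. Would deviate. ✗

No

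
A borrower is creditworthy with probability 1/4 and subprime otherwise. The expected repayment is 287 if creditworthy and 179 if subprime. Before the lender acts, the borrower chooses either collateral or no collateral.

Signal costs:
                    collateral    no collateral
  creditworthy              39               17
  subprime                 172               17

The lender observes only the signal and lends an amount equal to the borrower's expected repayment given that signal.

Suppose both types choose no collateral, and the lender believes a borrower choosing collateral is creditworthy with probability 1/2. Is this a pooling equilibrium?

No

On the equilibrium path (no collateral) the lender holds the prior 1/4 and pays 1/4·287 + 3/4·179 = 206. Off-path (collateral) belief 1/2 gives 1/2·287 + 1/2·179 = 233.
Creditworthy: no collateral gives 206 − 17 = 189; collateral gives 233 − 39 = 194. Deviates. ✗
Subprime: no collateral gives 206 − 17 = 189; collateral gives 233 − 172 = 61. Stays. ✓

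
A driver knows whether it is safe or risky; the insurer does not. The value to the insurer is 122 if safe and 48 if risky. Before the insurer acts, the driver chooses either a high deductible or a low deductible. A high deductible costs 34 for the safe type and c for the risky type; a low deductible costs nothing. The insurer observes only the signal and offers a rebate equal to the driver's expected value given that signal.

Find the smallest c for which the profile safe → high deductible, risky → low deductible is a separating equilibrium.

Under separation: high deductible → safe (pays 122); low deductible → risky (pays 48).
Safe: 122 − 34 = 88 ≥ 48 − 0 = 48. Holds regardless of c. ✓
Risky: 48 − 0 ≥ 122 − c, so c ≥ 122 − 48 = 74.

74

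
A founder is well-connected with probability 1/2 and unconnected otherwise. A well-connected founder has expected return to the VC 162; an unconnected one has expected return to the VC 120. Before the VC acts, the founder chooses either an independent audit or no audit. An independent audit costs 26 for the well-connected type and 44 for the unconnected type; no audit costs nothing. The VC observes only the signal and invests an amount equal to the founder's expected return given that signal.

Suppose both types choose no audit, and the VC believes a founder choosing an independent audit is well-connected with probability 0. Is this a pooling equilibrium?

At the pooled signal (no audit) the VC holds the prior 1/2 and pays 1/2·162 + 1/2·120 = 141. Off-path (audit) belief 0 gives 0·162 + 1·120 = 120.
Well-connected: no audit gives 141 − 0 = 141; audit gives 120 − 26 = 94. Stays. ✓
Unconnected: no audit gives 141 − 0 = 141; audit gives 120 − 44 = 76. Stays. ✓

Yes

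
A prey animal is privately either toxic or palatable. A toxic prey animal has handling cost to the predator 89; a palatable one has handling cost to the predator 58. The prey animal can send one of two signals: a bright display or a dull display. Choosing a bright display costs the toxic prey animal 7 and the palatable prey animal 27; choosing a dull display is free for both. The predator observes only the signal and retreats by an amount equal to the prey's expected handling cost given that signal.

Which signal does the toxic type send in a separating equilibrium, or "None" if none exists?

None

Try toxic → bright display, palatable → dull display:
  Under separation the predator infers type exactly: bright display → toxic (pays 89), dull display → palatable (pays 58).
  Toxic: bright display gives 89 − 7 = 82; dull display gives 58 − 0 = 58. No deviation. ✓
  Palatable: dull display gives 58 − 0 = 58; bright display gives 89 − 27 = 62. Would deviate. ✗
Try toxic → dull display, palatable → bright display:
  Under separation the predator infers type exactly: dull display → toxic (pays 89), bright display → palatable (pays 58).
  Toxic: dull display gives 89 − 0 = 89; bright display gives 58 − 7 = 51. No deviation. ✓
  Palatable: bright display gives 58 − 27 = 31; dull display gives 89 − 0 = 89. Would deviate. ✗
Neither assignment is incentive-compatible.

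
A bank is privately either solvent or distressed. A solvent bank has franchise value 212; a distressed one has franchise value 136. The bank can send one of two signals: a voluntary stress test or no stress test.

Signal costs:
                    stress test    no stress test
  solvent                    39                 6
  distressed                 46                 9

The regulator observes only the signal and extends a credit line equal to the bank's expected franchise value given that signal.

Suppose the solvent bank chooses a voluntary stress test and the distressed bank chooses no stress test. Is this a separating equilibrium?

No

Under separation the regulator infers type exactly: stress test → solvent (pays 212), no stress test → distressed (pays 136).
Solvent: stress test gives 212 − 39 = 173; no stress test gives 136 − 6 = 130. No deviation. ✓
Distressed: no stress test gives 136 − 9 = 127; stress test gives 212 − 46 = 166. Would deviate. ✗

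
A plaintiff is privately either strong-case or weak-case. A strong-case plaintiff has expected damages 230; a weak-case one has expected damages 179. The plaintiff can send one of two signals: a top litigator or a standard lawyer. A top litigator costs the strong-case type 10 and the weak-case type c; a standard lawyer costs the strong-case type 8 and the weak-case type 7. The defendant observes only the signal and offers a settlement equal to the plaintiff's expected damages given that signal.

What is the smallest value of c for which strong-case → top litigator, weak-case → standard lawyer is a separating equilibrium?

58

Under separation: top litigator → strong-case (pays 230); standard lawyer → weak-case (pays 179).
Strong-case: 230 − 10 = 220 ≥ 179 − 8 = 171. Holds regardless of c. ✓
Weak-case: 179 − 7 ≥ 230 − c, so c ≥ 230 − 172 = 58.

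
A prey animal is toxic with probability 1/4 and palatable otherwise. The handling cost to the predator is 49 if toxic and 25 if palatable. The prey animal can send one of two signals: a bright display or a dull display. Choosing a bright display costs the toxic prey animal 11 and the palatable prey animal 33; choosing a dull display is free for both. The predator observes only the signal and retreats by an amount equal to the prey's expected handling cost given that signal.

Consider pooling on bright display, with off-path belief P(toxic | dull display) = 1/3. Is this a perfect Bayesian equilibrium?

No

At the pooled signal (bright display) the predator holds the prior 1/4 and pays 1/4·49 + 3/4·25 = 31. Off-path (dull display) belief 1/3 gives 1/3·49 + 2/3·25 = 33.
Toxic: bright display gives 31 − 11 = 20; dull display gives 33 − 0 = 33. Deviates. ✗
Palatable: bright display gives 31 − 33 = -2; dull display gives 33 − 0 = 33. Deviates. ✗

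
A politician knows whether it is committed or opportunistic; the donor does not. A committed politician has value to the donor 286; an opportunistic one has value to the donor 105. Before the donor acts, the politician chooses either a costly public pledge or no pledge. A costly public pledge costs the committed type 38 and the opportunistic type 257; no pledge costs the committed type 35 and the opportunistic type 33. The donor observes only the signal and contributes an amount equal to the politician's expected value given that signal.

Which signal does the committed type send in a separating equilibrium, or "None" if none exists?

pledge

Try committed → pledge, opportunistic → no pledge:
  If types separate, pledge earns payment 286 and no pledge earns 105.
  Committed: pledge gives 286 − 38 = 248; no pledge gives 105 − 35 = 70. No deviation. ✓
  Opportunistic: no pledge gives 105 − 33 = 72; pledge gives 286 − 257 = 29. No deviation. ✓
Both hold — the committed type sends pledge.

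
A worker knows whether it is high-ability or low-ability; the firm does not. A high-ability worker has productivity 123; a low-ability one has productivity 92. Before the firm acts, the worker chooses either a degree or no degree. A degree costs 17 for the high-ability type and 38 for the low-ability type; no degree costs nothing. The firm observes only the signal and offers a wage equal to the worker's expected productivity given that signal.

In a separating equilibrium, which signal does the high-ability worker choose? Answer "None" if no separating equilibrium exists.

Try high-ability → degree, low-ability → no degree:
  Under separation the firm infers type exactly: degree → high-ability (pays 123), no degree → low-ability (pays 92).
  High-ability: degree gives 123 − 17 = 106; no degree gives 92 − 0 = 92. No deviation. ✓
  Low-ability: no degree gives 92 − 0 = 92; degree gives 123 − 38 = 85. No deviation. ✓
Both hold — the high-ability type sends degree.

degree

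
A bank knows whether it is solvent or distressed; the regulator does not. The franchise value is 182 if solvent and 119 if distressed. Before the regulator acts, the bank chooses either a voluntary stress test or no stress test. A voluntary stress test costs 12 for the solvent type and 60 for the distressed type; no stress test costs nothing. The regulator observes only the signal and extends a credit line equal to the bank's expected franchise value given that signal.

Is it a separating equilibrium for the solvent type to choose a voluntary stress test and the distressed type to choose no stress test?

Under separation the regulator infers type exactly: stress test → solvent (pays 182), no stress test → distressed (pays 119).
Solvent: stress test gives 182 − 12 = 170; no stress test gives 119 − 0 = 119. No deviation. ✓
Distressed: no stress test gives 119 − 0 = 119; stress test gives 182 − 60 = 122. Would deviate. ✗

No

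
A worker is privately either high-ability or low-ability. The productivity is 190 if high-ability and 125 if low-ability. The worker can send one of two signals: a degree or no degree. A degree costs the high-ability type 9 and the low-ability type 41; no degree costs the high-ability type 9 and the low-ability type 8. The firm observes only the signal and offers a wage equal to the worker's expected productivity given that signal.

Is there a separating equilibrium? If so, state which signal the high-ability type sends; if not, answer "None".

Try high-ability → degree, low-ability → no degree:
  Under separation the firm infers type exactly: degree → high-ability (pays 190), no degree → low-ability (pays 125).
  High-ability: degree gives 190 − 9 = 181; no degree gives 125 − 9 = 116. No deviation. ✓
  Low-ability: no degree gives 125 − 8 = 117; degree gives 190 − 41 = 149. Would deviate. ✗
Try high-ability → no degree, low-ability → degree:
  Under separation the firm infers type exactly: no degree → high-ability (pays 190), degree → low-ability (pays 125).
  High-ability: no degree gives 190 − 9 = 181; degree gives 125 − 9 = 116. No deviation. ✓
  Low-ability: degree gives 125 − 41 = 84; no degree gives 190 − 8 = 182. Would deviate. ✗
Neither assignment is incentive-compatible.

None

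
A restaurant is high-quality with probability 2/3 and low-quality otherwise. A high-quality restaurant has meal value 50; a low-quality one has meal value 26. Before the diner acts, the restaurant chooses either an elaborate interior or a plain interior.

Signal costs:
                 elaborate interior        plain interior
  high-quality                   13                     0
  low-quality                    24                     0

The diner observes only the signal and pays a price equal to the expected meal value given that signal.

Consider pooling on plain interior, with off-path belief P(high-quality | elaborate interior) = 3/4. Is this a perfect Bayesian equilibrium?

At the pooled signal (plain interior) the diner holds the prior 2/3 and pays 2/3·50 + 1/3·26 = 42. Off-path (elaborate interior) belief 3/4 gives 3/4·50 + 1/4·26 = 44.
High-quality: plain interior gives 42 − 0 = 42; elaborate interior gives 44 − 13 = 31. Stays. ✓
Low-quality: plain interior gives 42 − 0 = 42; elaborate interior gives 44 − 24 = 20. Stays. ✓

Yes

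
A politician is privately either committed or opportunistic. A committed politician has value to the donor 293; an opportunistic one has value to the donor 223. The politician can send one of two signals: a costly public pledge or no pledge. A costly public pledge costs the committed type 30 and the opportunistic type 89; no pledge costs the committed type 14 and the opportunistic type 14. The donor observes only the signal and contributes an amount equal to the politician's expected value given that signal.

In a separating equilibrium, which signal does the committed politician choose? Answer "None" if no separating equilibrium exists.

pledge

Try committed → pledge, opportunistic → no pledge:
  If types separate, pledge earns payment 293 and no pledge earns 223.
  Committed: pledge gives 293 − 30 = 263; no pledge gives 223 − 14 = 209. No deviation. ✓
  Opportunistic: no pledge gives 223 − 14 = 209; pledge gives 293 − 89 = 204. No deviation. ✓
Both hold — the committed type sends pledge.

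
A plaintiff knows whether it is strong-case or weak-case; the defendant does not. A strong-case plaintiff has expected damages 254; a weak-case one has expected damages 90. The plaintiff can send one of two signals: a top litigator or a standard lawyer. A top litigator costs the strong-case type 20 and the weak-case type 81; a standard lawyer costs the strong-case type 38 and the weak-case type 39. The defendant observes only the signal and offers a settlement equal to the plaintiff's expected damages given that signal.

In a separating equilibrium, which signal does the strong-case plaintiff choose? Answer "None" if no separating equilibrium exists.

None

Try strong-case → top litigator, weak-case → standard lawyer:
  Under separation the defendant infers type exactly: top litigator → strong-case (pays 254), standard lawyer → weak-case (pays 90).
  Strong-case: top litigator gives 254 − 20 = 234; standard lawyer gives 90 − 38 = 52. No deviation. ✓
  Weak-case: standard lawyer gives 90 − 39 = 51; top litigator gives 254 − 81 = 173. Would deviate. ✗
Try strong-case → standard lawyer, weak-case → top litigator:
  Under separation the defendant infers type exactly: standard lawyer → strong-case (pays 254), top litigator → weak-case (pays 90).
  Strong-case: standard lawyer gives 254 − 38 = 216; top litigator gives 90 − 20 = 70. No deviation. ✓
  Weak-case: top litigator gives 90 − 81 = 9; standard lawyer gives 254 − 39 = 215. Would deviate. ✗
Neither assignment is incentive-compatible.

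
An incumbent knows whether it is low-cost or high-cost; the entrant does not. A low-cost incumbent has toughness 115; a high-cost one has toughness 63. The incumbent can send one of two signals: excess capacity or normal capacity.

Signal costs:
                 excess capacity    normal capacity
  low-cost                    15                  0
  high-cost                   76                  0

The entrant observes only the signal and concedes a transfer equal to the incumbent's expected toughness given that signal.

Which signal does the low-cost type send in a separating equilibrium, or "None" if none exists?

Try low-cost → excess capacity, high-cost → normal capacity:
  If types separate, excess capacity earns payment 115 and normal capacity earns 63.
  Low-cost: excess capacity gives 115 − 15 = 100; normal capacity gives 63 − 0 = 63. No deviation. ✓
  High-cost: normal capacity gives 63 − 0 = 63; excess capacity gives 115 − 76 = 39. No deviation. ✓
Both hold — the low-cost type sends excess capacity.

excess capacity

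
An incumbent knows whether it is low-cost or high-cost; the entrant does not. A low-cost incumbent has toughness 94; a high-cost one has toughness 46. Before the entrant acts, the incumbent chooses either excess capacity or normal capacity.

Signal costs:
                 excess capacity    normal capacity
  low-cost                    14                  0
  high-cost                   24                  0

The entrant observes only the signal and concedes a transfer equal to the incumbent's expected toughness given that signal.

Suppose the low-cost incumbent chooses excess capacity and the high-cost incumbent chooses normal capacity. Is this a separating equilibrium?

No

Under separation the entrant infers type exactly: excess capacity → low-cost (pays 94), normal capacity → high-cost (pays 46).
Low-cost: excess capacity gives 94 − 14 = 80; normal capacity gives 46 − 0 = 46. No deviation. ✓
High-cost: normal capacity gives 46 − 0 = 46; excess capacity gives 94 − 24 = 70. Would deviate. ✗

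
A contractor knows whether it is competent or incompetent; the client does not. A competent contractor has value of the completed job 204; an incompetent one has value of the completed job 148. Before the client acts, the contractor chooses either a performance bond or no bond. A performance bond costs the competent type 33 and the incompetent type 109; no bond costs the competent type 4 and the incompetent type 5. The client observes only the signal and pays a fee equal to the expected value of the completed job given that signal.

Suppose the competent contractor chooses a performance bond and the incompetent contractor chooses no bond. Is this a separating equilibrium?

Yes

Under separation the client infers type exactly: bond → competent (pays 204), no bond → incompetent (pays 148).
Competent: bond gives 204 − 33 = 171; no bond gives 148 − 4 = 144. No deviation. ✓
Incompetent: no bond gives 148 − 5 = 143; bond gives 204 − 109 = 95. No deviation. ✓
Both incentive constraints hold.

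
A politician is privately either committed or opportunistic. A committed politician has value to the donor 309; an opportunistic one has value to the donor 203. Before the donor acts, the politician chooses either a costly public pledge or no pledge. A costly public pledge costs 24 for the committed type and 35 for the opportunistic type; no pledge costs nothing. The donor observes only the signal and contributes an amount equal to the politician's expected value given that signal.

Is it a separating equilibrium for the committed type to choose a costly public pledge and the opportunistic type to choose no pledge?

Under separation the donor infers type exactly: pledge → committed (pays 309), no pledge → opportunistic (pays 203).
Committed: pledge gives 309 − 24 = 285; no pledge gives 203 − 0 = 203. No deviation. ✓
Opportunistic: no pledge gives 203 − 0 = 203; pledge gives 309 − 35 = 274. Would deviate. ✗

No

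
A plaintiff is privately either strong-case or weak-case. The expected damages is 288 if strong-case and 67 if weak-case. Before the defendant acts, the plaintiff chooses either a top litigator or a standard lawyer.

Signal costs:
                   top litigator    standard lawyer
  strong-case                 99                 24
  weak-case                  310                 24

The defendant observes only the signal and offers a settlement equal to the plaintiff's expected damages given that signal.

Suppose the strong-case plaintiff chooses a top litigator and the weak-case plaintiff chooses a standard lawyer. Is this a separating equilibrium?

Yes

If types separate, top litigator earns payment 288 and standard lawyer earns 67.
Strong-case: top litigator gives 288 − 99 = 189; standard lawyer gives 67 − 24 = 43. No deviation. ✓
Weak-case: standard lawyer gives 67 − 24 = 43; top litigator gives 288 − 310 = -22. No deviation. ✓
Neither type gains from mimicking the other.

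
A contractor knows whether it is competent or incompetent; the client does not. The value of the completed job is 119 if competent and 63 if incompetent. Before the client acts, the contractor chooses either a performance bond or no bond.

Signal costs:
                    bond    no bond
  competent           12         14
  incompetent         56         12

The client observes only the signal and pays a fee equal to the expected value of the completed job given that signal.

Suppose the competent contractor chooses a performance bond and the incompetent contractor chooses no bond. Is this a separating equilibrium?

Under separation the client infers type exactly: bond → competent (pays 119), no bond → incompetent (pays 63).
Competent: bond gives 119 − 12 = 107; no bond gives 63 − 14 = 49. No deviation. ✓
Incompetent: no bond gives 63 − 12 = 51; bond gives 119 − 56 = 63. Would deviate. ✗

No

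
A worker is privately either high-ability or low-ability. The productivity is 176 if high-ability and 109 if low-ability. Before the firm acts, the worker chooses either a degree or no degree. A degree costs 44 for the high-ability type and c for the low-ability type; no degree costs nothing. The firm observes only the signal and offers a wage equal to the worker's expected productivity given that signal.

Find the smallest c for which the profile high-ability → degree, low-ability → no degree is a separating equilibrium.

Under separation: degree → high-ability (pays 176); no degree → low-ability (pays 109).
High-ability: 176 − 44 = 132 ≥ 109 − 0 = 109. Holds regardless of c. ✓
Low-ability: 109 − 0 ≥ 176 − c, so c ≥ 176 − 109 = 67.

67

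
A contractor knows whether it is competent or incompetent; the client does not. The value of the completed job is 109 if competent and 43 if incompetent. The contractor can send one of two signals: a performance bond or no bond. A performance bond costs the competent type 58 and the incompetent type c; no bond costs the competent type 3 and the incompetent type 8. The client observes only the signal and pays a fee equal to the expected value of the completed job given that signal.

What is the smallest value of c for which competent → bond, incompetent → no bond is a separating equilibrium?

74

Under separation: bond → competent (pays 109); no bond → incompetent (pays 43).
Competent: 109 − 58 = 51 ≥ 43 − 3 = 40. Holds regardless of c. ✓
Incompetent: 43 − 8 ≥ 109 − c, so c ≥ 109 − 35 = 74.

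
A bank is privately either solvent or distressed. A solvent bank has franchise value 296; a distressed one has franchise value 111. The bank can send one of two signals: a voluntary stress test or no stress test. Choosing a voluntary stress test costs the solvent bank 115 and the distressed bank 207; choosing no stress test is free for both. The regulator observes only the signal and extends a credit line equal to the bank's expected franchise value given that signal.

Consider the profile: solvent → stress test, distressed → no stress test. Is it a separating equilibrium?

If types separate, stress test earns payment 296 and no stress test earns 111.
Solvent: stress test gives 296 − 115 = 181; no stress test gives 111 − 0 = 111. No deviation. ✓
Distressed: no stress test gives 111 − 0 = 111; stress test gives 296 − 207 = 89. No deviation. ✓
Both incentive constraints hold.

Yes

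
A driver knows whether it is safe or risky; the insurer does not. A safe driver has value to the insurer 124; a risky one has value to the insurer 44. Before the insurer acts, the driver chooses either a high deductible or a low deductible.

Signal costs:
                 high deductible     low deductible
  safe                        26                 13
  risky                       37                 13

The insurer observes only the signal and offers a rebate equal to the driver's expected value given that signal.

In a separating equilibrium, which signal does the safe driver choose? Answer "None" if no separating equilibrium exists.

Try safe → high deductible, risky → low deductible:
  If types separate, high deductible earns payment 124 and low deductible earns 44.
  Safe: high deductible gives 124 − 26 = 98; low deductible gives 44 − 13 = 31. No deviation. ✓
  Risky: low deductible gives 44 − 13 = 31; high deductible gives 124 − 37 = 87. Would deviate. ✗
Try safe → low deductible, risky → high deductible:
  If types separate, low deductible earns payment 124 and high deductible earns 44.
  Safe: low deductible gives 124 − 13 = 111; high deductible gives 44 − 26 = 18. No deviation. ✓
  Risky: high deductible gives 44 − 37 = 7; low deductible gives 124 − 13 = 111. Would deviate. ✗
Neither assignment is incentive-compatible.

None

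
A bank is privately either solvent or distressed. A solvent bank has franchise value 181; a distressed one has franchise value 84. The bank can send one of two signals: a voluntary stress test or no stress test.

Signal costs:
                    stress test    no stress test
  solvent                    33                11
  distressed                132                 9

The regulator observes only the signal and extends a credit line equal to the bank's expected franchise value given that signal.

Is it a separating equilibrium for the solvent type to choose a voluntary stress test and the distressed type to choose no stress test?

Yes

If types separate, stress test earns payment 181 and no stress test earns 84.
Solvent: stress test gives 181 − 33 = 148; no stress test gives 84 − 11 = 73. No deviation. ✓
Distressed: no stress test gives 84 − 9 = 75; stress test gives 181 − 132 = 49. No deviation. ✓
Neither type gains from mimicking the other.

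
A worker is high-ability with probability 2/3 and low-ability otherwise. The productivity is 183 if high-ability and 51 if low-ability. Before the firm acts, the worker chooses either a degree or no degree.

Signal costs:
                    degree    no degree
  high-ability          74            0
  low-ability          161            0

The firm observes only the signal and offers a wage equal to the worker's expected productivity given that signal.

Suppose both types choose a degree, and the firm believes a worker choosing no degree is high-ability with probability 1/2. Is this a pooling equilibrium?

On the equilibrium path (degree) the firm holds the prior 2/3 and pays 2/3·183 + 1/3·51 = 139. Off-path (no degree) belief 1/2 gives 1/2·183 + 1/2·51 = 117.
High-ability: degree gives 139 − 74 = 65; no degree gives 117 − 0 = 117. Deviates. ✗
Low-ability: degree gives 139 − 161 = -22; no degree gives 117 − 0 = 117. Deviates. ✗

No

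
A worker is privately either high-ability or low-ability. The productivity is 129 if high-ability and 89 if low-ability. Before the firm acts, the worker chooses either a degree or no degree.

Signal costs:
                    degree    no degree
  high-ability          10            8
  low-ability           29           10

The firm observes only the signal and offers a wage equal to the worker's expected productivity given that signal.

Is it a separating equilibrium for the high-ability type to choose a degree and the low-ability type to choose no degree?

Under separation the firm infers type exactly: degree → high-ability (pays 129), no degree → low-ability (pays 89).
High-ability: degree gives 129 − 10 = 119; no degree gives 89 − 8 = 81. No deviation. ✓
Low-ability: no degree gives 89 − 10 = 79; degree gives 129 − 29 = 100. Would deviate. ✗

No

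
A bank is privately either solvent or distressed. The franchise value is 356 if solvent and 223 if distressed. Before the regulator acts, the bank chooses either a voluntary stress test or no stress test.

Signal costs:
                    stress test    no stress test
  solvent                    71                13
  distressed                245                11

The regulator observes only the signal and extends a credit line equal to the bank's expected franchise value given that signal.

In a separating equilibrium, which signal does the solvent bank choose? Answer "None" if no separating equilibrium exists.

stress test

Try solvent → stress test, distressed → no stress test:
  Under separation the regulator infers type exactly: stress test → solvent (pays 356), no stress test → distressed (pays 223).
  Solvent: stress test gives 356 − 71 = 285; no stress test gives 223 − 13 = 210. No deviation. ✓
  Distressed: no stress test gives 223 − 11 = 212; stress test gives 356 − 245 = 111. No deviation. ✓
Both hold — the solvent type sends stress test.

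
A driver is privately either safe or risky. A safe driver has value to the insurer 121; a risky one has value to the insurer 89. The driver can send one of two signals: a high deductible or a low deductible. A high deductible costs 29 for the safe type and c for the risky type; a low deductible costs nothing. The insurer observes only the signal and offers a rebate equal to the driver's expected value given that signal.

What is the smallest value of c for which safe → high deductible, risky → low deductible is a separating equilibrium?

Under separation: high deductible → safe (pays 121); low deductible → risky (pays 89).
Safe: 121 − 29 = 92 ≥ 89 − 0 = 89. Holds regardless of c. ✓
Risky: 89 − 0 ≥ 121 − c, so c ≥ 121 − 89 = 32.

32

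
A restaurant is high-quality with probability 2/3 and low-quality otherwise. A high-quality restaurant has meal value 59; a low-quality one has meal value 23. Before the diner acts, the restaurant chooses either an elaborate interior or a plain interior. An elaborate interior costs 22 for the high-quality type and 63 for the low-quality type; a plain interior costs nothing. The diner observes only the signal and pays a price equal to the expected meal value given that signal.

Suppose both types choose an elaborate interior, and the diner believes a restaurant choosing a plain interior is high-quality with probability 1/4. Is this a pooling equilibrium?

On the equilibrium path (elaborate interior) the diner holds the prior 2/3 and pays 2/3·59 + 1/3·23 = 47. Off-path (plain interior) belief 1/4 gives 1/4·59 + 3/4·23 = 32.
High-quality: elaborate interior gives 47 − 22 = 25; plain interior gives 32 − 0 = 32. Deviates. ✗
Low-quality: elaborate interior gives 47 − 63 = -16; plain interior gives 32 − 0 = 32. Deviates. ✗

No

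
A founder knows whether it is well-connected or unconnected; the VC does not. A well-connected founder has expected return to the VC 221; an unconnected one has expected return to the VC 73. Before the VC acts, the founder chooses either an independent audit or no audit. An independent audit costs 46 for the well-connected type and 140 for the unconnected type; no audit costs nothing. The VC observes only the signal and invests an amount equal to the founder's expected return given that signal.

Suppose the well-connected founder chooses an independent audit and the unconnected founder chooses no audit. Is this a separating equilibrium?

Under separation the VC infers type exactly: audit → well-connected (pays 221), no audit → unconnected (pays 73).
Well-connected: audit gives 221 − 46 = 175; no audit gives 73 − 0 = 73. No deviation. ✓
Unconnected: no audit gives 73 − 0 = 73; audit gives 221 − 140 = 81. Would deviate. ✗

No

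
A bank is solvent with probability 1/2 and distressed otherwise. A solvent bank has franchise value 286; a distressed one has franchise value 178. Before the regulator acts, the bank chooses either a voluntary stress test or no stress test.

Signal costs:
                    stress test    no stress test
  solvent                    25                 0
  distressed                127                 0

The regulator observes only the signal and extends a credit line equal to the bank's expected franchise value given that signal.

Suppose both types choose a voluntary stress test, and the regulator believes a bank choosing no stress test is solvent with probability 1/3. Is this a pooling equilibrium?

No

At the pooled signal (stress test) the regulator holds the prior 1/2 and pays 1/2·286 + 1/2·178 = 232. Off-path (no stress test) belief 1/3 gives 1/3·286 + 2/3·178 = 214.
Solvent: stress test gives 232 − 25 = 207; no stress test gives 214 − 0 = 214. Deviates. ✗
Distressed: stress test gives 232 − 127 = 105; no stress test gives 214 − 0 = 214. Deviates. ✗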